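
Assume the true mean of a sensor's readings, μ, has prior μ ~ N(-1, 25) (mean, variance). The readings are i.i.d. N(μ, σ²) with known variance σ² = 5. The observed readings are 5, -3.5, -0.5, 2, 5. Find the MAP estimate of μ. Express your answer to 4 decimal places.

μ̂_MAP = 1.5000

n = 5; x̄ = (5 + (-3.5) + (-0.5) + 2 + 5)/5 = 8/5 = 1.6.
For a Normal prior and Normal likelihood with known variance, the posterior is Normal; its mode equals its mean, the precision-weighted average.
Prior precision 1/σ₀² = 1/25 = 0.04; data precision n/σ² = 5/5 = 1.
μ̂ = (0.04·(-1) + 1·1.6) / (0.04 + 1) = 1.56/1.04 = 1.5000.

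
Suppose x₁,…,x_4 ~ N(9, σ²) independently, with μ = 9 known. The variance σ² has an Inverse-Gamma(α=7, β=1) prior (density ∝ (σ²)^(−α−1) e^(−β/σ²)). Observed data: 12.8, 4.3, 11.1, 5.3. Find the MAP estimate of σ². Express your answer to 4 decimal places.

Sum of squared deviations about the known mean: SS = (12.8−9)² + (4.3−9)² + (11.1−9)² + (5.3−9)² = 54.63.
The Normal likelihood contributes (σ²)^(−n/2) exp(−SS/(2σ²)), so the posterior is Inverse-Gamma(α + n/2, β + SS/2) = Inverse-Gamma(9, 28.315).
The mode of Inverse-Gamma(a, b) is b/(a+1) = 28.315/10 ≈ 2.8315.

σ̂²_MAP = 2.8315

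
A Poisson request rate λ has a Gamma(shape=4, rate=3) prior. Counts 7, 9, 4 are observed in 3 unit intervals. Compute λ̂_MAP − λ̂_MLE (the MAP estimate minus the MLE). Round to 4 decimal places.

MAP − MLE = -2.8333

Σxᵢ = 20. Posterior is Gamma(24, 6); MAP = (24−1)/6 = 23/6 ≈ 3.83333.
MLE = x̄ = 20/3 ≈ 6.66667.
Difference = 23/6 − 20/3 = -17/6 ≈ -2.8333.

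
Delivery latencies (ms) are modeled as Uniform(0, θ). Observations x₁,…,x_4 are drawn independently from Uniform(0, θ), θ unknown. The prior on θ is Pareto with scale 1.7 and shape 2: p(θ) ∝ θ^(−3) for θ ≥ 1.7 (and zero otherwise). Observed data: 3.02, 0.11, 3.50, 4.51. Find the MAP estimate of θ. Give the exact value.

θ̂_MAP = 4.51

The Uniform(0, θ) likelihood is θ^(−n) for θ ≥ max(xᵢ), zero otherwise. Here max(xᵢ) = 4.51.
Posterior ∝ θ^(−3) · θ^(−4) = θ^(−7) on θ ≥ max(1.7, 4.51) = 4.51.
This density is strictly decreasing in θ, so the posterior mode lies at the lower boundary of the support.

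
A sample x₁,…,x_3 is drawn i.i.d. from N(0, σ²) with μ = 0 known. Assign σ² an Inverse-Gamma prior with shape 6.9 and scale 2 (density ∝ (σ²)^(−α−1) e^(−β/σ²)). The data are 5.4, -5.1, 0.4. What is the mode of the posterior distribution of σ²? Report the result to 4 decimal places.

σ̂²_MAP = 3.1559

Sum of squared deviations about the known mean: SS = (5.4−0)² + (-5.1−0)² + (0.4−0)² = 55.33.
The Normal likelihood contributes (σ²)^(−n/2) exp(−SS/(2σ²)), so the posterior is Inverse-Gamma(α + n/2, β + SS/2) = Inverse-Gamma(8.4, 29.665).
The mode of Inverse-Gamma(a, b) is b/(a+1) = 29.665/9.4 ≈ 3.1559.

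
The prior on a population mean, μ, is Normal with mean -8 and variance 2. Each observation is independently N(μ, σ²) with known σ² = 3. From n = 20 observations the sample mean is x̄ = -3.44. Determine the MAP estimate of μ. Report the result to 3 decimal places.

μ̂_MAP = -3.758

n = 20, x̄ = -3.44.
For a Normal prior and Normal likelihood with known variance, the posterior is Normal; its mode equals its mean, the precision-weighted average.
Prior precision 1/σ₀² = 1/2 = 0.5; data precision n/σ² = 20/3.
μ̂ = (0.5·(-8) + (20/3)·(-3.44)) / (0.5 + 20/3) = (-404/15)/(43/6) = -808/215 ≈ -3.758.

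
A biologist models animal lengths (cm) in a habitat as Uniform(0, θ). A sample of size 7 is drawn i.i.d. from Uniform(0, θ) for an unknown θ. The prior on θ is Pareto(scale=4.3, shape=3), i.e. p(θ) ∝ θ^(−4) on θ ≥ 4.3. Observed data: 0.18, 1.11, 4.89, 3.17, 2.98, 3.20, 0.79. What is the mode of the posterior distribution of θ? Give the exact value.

The Uniform(0, θ) likelihood is θ^(−n) for θ ≥ max(xᵢ), zero otherwise. Here max(xᵢ) = 4.89.
Posterior ∝ θ^(−4) · θ^(−7) = θ^(−11) on θ ≥ max(4.3, 4.89) = 4.89.
This density is strictly decreasing in θ, so the posterior mode lies at the lower boundary of the support.

θ̂_MAP = 4.89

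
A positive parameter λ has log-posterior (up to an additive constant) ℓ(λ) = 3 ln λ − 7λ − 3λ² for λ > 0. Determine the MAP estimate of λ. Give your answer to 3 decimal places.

ℓ'(λ) = 3/λ − 7 − 6λ. Setting this to zero and multiplying by λ: 6λ² + 7λ − 3 = 0.
λ = (−7 + √(7² + 4·6·3)) / (2·6) = (−7 + √121) / 12 = (−7 + 11)/12 = 1/3.
ℓ''(λ) = −3/λ² − 6 < 0, confirming a maximum.

λ̂_MAP = 0.333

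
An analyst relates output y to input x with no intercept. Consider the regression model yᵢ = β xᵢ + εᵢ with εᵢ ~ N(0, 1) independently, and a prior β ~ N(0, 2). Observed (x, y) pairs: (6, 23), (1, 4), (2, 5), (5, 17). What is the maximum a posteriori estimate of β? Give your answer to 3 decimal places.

log p(β | y) = −Σ(yᵢ − βxᵢ)²/(2·1) − β²/(2·2) + const.
Setting the derivative to zero: Σxᵢ(yᵢ − βxᵢ)/1 − β/2 = 0, so β = Σxᵢyᵢ / (Σxᵢ² + σ²/τ²).
Σxᵢyᵢ = 6·23 + 1·4 + 2·5 + 5·17 = 237; Σxᵢ² = 66; σ²/τ² = 0.5.
β̂_MAP = 237 / (66 + 0.5) = 237/66.5 ≈ 3.564.

β̂_MAP = 3.564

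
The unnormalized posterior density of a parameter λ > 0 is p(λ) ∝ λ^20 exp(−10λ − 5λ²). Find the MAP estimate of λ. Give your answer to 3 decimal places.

λ̂_MAP = 1.000

ℓ'(λ) = 20/λ − 10 − 10λ. Setting this to zero and multiplying by λ: 10λ² + 10λ − 20 = 0.
λ = (−10 + √(10² + 4·10·20)) / (2·10) = (−10 + √900) / 20 = (−10 + 30)/20 = 1.
ℓ''(λ) = −20/λ² − 10 < 0, confirming a maximum.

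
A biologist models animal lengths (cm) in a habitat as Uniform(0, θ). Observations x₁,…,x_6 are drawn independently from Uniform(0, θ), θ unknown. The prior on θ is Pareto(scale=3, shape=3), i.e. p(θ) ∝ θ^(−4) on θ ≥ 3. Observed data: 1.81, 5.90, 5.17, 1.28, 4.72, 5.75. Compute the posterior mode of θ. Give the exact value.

The Uniform(0, θ) likelihood is θ^(−n) for θ ≥ max(xᵢ), zero otherwise. Here max(xᵢ) = 5.90.
Posterior ∝ θ^(−4) · θ^(−6) = θ^(−10) on θ ≥ max(3, 5.90) = 5.90.
This density is strictly decreasing in θ, so the posterior mode lies at the lower boundary of the support.

θ̂_MAP = 5.90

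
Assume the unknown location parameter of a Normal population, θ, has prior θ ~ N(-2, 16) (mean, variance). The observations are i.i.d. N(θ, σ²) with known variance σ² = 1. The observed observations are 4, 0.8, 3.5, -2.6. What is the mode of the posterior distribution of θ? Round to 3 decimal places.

n = 4; x̄ = (4 + 0.8 + 3.5 + (-2.6))/4 = 5.7/4 = 1.425.
For a Normal prior and Normal likelihood with known variance, the posterior is Normal; its mode equals its mean, the precision-weighted average.
Prior precision 1/σ₀² = 1/16 = 0.0625; data precision n/σ² = 4/1 = 4.
θ̂ = (0.0625·(-2) + 4·1.425) / (0.0625 + 4) = 5.575/4.0625 = 446/325 ≈ 1.372.

θ̂_MAP = 1.372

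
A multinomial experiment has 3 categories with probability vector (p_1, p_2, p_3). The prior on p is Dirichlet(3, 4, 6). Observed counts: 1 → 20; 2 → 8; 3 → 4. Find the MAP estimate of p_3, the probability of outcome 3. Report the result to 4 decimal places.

The posterior is Dirichlet(αᵢ + nᵢ) = Dirichlet(23, 12, 10).
For a Dirichlet(a₁,…,a_K) with all aᵢ > 1, the mode has j-th component (aⱼ − 1)/(Σaᵢ − K).
Here Σaᵢ = 45 and K = 3, so p_3 = (10 − 1)/(45 − 3) = 9/42 ≈ 0.2143.

MAP estimate: 0.2143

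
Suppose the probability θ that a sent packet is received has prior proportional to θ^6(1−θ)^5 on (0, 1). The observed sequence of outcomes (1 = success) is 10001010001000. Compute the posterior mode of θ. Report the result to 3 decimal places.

θ̂_MAP = 0.400

The prior density ∝ θ^6(1−θ)^5 is the kernel of Beta(7, 6).
Data: 4 successes in 14 trials (from the sequence). The binomial likelihood contributes θ^4(1−θ)^10, so the posterior is Beta(7+4, 6+10) = Beta(11, 16).
For Beta(a, b) with a, b > 1 the mode is (a−1)/(a+b−2) = 10/25 ≈ 0.400.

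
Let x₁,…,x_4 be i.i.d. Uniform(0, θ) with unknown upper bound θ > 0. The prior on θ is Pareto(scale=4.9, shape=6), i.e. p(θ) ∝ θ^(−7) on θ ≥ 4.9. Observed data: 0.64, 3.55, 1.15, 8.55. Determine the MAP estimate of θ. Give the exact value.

The Uniform(0, θ) likelihood is θ^(−n) for θ ≥ max(xᵢ), zero otherwise. Here max(xᵢ) = 8.55.
Posterior ∝ θ^(−7) · θ^(−4) = θ^(−11) on θ ≥ max(4.9, 8.55) = 8.55.
This density is strictly decreasing in θ, so the posterior mode lies at the lower boundary of the support.

θ̂_MAP = 8.55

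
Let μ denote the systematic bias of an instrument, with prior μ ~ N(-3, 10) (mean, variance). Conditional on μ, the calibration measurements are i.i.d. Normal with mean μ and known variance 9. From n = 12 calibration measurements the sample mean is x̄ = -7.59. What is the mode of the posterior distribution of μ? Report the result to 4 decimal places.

n = 12, x̄ = -7.59.
For a Normal prior and Normal likelihood with known variance, the posterior is Normal; its mode equals its mean, the precision-weighted average.
Prior precision 1/σ₀² = 1/10 = 0.1; data precision n/σ² = 12/9 = 4/3.
μ̂ = (0.1·(-3) + (4/3)·(-7.59)) / (0.1 + 4/3) = (-10.42)/(43/30) = -1563/215 ≈ -7.2698.

μ̂_MAP = -7.2698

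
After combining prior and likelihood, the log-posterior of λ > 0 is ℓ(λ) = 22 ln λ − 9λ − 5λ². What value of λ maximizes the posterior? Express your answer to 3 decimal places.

ℓ'(λ) = 22/λ − 9 − 10λ. Setting this to zero and multiplying by λ: 10λ² + 9λ − 22 = 0.
λ = (−9 + √(9² + 4·10·22)) / (2·10) = (−9 + √961) / 20 = (−9 + 31)/20 = 11/10.
ℓ''(λ) = −22/λ² − 10 < 0, confirming a maximum.

λ̂_MAP = 1.100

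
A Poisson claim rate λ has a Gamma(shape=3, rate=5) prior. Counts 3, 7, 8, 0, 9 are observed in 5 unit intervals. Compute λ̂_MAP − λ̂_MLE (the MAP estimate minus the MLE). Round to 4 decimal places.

Σxᵢ = 27. Posterior is Gamma(30, 10); MAP = (30−1)/10 = 29/10 ≈ 2.90000.
MLE = x̄ = 27/5 ≈ 5.40000.
Difference = 29/10 − 27/5 = -5/2 ≈ -2.5000.

MAP − MLE = -2.5000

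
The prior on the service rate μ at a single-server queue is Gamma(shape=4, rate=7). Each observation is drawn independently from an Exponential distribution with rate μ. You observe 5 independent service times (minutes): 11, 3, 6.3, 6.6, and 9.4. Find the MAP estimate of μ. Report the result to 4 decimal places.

The Exponential(rate=μ) likelihood is ∝ μ^n e^(−μΣtᵢ). Here n = 5 and Σtᵢ = 11 + 3 + 6.3 + 6.6 + 9.4 = 36.3.
Posterior ∝ μ^3e^(−7μ) · μ^5e^(−36.3μ) = μ^8e^(−43.3μ), i.e. Gamma(9, 43.3).
Mode = (a−1)/b = 8/43.3 ≈ 0.1848.

μ̂_MAP = 0.1848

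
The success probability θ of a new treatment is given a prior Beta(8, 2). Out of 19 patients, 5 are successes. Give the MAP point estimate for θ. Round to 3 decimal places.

θ̂_MAP = 0.444

Prior: Beta(8, 2).
Data: 5 successes in 19 trials. The binomial likelihood contributes θ^5(1−θ)^14, so the posterior is Beta(8+5, 2+14) = Beta(13, 16).
For Beta(a, b) with a, b > 1 the mode is (a−1)/(a+b−2) = 12/27 ≈ 0.444.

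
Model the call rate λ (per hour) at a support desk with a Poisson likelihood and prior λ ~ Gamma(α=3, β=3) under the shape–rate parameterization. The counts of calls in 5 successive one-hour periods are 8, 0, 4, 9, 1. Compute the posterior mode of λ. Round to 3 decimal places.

Σxᵢ = 8+0+4+9+1 = 22, with n = 5.
Posterior ∝ λ^2e^(−3λ) · λ^22e^(−5λ) = λ^24e^(−8λ), i.e. Gamma(shape=25, rate=8).
The mode of a Gamma(a, b) with a ≥ 1 (shape–rate) is (a−1)/b = 24/8 ≈ 3.000.

λ̂_MAP = 3.000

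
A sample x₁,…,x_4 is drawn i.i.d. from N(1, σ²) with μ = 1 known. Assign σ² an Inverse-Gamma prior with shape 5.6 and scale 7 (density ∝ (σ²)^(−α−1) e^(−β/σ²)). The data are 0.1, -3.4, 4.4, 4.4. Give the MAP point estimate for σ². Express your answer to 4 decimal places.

Sum of squared deviations about the known mean: SS = (0.1−1)² + (-3.4−1)² + (4.4−1)² + (4.4−1)² = 43.29.
The Normal likelihood contributes (σ²)^(−n/2) exp(−SS/(2σ²)), so the posterior is Inverse-Gamma(α + n/2, β + SS/2) = Inverse-Gamma(7.6, 28.645).
The mode of Inverse-Gamma(a, b) is b/(a+1) = 28.645/8.6 ≈ 3.3308.

σ̂²_MAP = 3.3308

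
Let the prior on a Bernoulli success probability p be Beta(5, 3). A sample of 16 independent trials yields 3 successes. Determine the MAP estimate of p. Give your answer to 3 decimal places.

Prior: Beta(5, 3).
Data: 3 successes in 16 trials. The binomial likelihood contributes p^3(1−p)^13, so the posterior is Beta(5+3, 3+13) = Beta(8, 16).
For Beta(a, b) with a, b > 1 the mode is (a−1)/(a+b−2) = 7/22 ≈ 0.318.

p̂_MAP = 0.318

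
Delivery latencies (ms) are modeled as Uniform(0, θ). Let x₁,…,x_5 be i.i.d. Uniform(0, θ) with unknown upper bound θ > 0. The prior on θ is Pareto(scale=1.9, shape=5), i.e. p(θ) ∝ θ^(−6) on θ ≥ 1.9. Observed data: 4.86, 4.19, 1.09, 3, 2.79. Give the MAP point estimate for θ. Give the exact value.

The Uniform(0, θ) likelihood is θ^(−n) for θ ≥ max(xᵢ), zero otherwise. Here max(xᵢ) = 4.86.
Posterior ∝ θ^(−6) · θ^(−5) = θ^(−11) on θ ≥ max(1.9, 4.86) = 4.86.
This density is strictly decreasing in θ, so the posterior mode lies at the lower boundary of the support.

θ̂_MAP = 4.86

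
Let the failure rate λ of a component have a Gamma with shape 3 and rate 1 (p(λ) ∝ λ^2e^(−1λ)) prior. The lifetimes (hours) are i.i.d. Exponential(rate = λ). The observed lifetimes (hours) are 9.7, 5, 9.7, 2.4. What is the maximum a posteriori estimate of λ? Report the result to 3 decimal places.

The Exponential(rate=λ) likelihood is ∝ λ^n e^(−λΣtᵢ). Here n = 4 and Σtᵢ = 9.7 + 5 + 9.7 + 2.4 = 26.8.
Posterior ∝ λ^2e^(−1λ) · λ^4e^(−26.8λ) = λ^6e^(−27.8λ), i.e. Gamma(7, 27.8).
Mode = (a−1)/b = 6/27.8 ≈ 0.216.

λ̂_MAP = 0.216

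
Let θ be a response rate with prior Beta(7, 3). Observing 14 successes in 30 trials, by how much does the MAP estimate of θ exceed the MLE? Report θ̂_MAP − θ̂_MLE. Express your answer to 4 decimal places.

MAP − MLE = 0.0596

Posterior is Beta(21, 19); MAP = (21−1)/(40−2) = 20/38 ≈ 0.52632.
MLE ignores the prior: θ̂_MLE = k/n = 14/30 ≈ 0.46667.
Difference = 20/38 − 14/30 = 17/285 ≈ 0.0596.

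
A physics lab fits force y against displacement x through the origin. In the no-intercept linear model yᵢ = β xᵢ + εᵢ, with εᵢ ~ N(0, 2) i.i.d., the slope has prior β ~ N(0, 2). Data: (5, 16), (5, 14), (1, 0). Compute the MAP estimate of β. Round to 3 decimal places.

log p(β | y) = −Σ(yᵢ − βxᵢ)²/(2·2) − β²/(2·2) + const.
Setting the derivative to zero: Σxᵢ(yᵢ − βxᵢ)/2 − β/2 = 0, so β = Σxᵢyᵢ / (Σxᵢ² + σ²/τ²).
Σxᵢyᵢ = 5·16 + 5·14 + 1·0 = 150; Σxᵢ² = 51; σ²/τ² = 1.
β̂_MAP = 150 / (51 + 1) = 150/52 ≈ 2.885.

β̂_MAP = 2.885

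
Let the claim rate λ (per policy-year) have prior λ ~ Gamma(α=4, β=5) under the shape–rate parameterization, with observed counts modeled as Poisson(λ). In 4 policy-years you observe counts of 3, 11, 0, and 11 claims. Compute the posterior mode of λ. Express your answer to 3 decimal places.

Σxᵢ = 3+11+0+11 = 25, with n = 4.
Posterior ∝ λ^3e^(−5λ) · λ^25e^(−4λ) = λ^28e^(−9λ), i.e. Gamma(shape=29, rate=9).
The mode of a Gamma(a, b) with a ≥ 1 (shape–rate) is (a−1)/b = 28/9 ≈ 3.111.

λ̂_MAP = 3.111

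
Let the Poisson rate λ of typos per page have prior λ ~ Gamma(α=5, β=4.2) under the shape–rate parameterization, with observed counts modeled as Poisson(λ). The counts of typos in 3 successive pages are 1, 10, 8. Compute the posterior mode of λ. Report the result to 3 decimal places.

λ̂_MAP = 3.194

Σxᵢ = 1+10+8 = 19, with n = 3.
Posterior ∝ λ^4e^(−4.2λ) · λ^19e^(−3λ) = λ^23e^(−7.2λ), i.e. Gamma(shape=24, rate=7.2).
The mode of a Gamma(a, b) with a ≥ 1 (shape–rate) is (a−1)/b = 23/7.2 ≈ 3.194.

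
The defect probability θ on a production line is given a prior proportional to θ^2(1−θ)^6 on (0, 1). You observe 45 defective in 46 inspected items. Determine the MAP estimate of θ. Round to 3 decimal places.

The prior density ∝ θ^2(1−θ)^6 is the kernel of Beta(3, 7).
Data: 45 successes in 46 trials. The binomial likelihood contributes θ^45(1−θ)^1, so the posterior is Beta(3+45, 7+1) = Beta(48, 8).
For Beta(a, b) with a, b > 1 the mode is (a−1)/(a+b−2) = 47/54 ≈ 0.870.

θ̂_MAP = 0.870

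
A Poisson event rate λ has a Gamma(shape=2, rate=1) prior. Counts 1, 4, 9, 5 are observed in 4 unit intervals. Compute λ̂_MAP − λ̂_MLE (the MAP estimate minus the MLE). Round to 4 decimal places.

MAP − MLE = -0.7500

Σxᵢ = 19. Posterior is Gamma(21, 5); MAP = (21−1)/5 = 20/5 ≈ 4.00000.
MLE = x̄ = 19/4 ≈ 4.75000.
Difference = 20/5 − 19/4 = -3/4 ≈ -0.7500.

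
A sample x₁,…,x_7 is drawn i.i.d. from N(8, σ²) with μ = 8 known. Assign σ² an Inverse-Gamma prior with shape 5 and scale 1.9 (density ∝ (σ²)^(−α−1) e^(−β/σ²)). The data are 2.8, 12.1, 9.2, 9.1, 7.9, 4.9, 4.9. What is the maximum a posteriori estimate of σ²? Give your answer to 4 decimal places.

σ̂²_MAP = 3.6595

Sum of squared deviations about the known mean: SS = (2.8−8)² + (12.1−8)² + (9.2−8)² + (9.1−8)² + (7.9−8)² + (4.9−8)² + (4.9−8)² = 65.73.
The Normal likelihood contributes (σ²)^(−n/2) exp(−SS/(2σ²)), so the posterior is Inverse-Gamma(α + n/2, β + SS/2) = Inverse-Gamma(8.5, 34.765).
The mode of Inverse-Gamma(a, b) is b/(a+1) = 34.765/9.5 ≈ 3.6595.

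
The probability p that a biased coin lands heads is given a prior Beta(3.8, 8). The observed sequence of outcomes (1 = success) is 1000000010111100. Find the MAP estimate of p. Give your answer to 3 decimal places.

p̂_MAP = 0.341

Prior: Beta(3.8, 8).
Data: 6 successes in 16 trials (from the sequence). The binomial likelihood contributes p^6(1−p)^10, so the posterior is Beta(3.8+6, 8+10) = Beta(9.8, 18).
For Beta(a, b) with a, b > 1 the mode is (a−1)/(a+b−2) = 8.8/25.8 ≈ 0.341.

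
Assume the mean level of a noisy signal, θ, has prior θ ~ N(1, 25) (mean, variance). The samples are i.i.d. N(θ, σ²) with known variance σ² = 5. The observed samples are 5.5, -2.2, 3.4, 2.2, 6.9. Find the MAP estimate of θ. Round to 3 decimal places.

θ̂_MAP = 3.077

n = 5; x̄ = (5.5 + (-2.2) + 3.4 + 2.2 + 6.9)/5 = 15.8/5 = 3.16.
For a Normal prior and Normal likelihood with known variance, the posterior is Normal; its mode equals its mean, the precision-weighted average.
Prior precision 1/σ₀² = 1/25 = 0.04; data precision n/σ² = 5/5 = 1.
θ̂ = (0.04·1 + 1·3.16) / (0.04 + 1) = 3.2/1.04 = 40/13 ≈ 3.077.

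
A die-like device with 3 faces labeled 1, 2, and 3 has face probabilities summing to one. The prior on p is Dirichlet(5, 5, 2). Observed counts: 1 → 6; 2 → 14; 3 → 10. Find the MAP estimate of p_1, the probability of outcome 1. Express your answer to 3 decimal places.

MAP estimate: 0.256

The posterior is Dirichlet(αᵢ + nᵢ) = Dirichlet(11, 19, 12).
For a Dirichlet(a₁,…,a_K) with all aᵢ > 1, the mode has j-th component (aⱼ − 1)/(Σaᵢ − K).
Here Σaᵢ = 42 and K = 3, so p_1 = (11 − 1)/(42 − 3) = 10/39 ≈ 0.256.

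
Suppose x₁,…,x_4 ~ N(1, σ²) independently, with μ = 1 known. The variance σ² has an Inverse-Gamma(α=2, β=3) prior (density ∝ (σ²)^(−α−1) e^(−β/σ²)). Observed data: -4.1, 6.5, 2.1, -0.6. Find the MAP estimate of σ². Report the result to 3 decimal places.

Sum of squared deviations about the known mean: SS = (-4.1−1)² + (6.5−1)² + (2.1−1)² + (-0.6−1)² = 60.03.
The Normal likelihood contributes (σ²)^(−n/2) exp(−SS/(2σ²)), so the posterior is Inverse-Gamma(α + n/2, β + SS/2) = Inverse-Gamma(4, 33.015).
The mode of Inverse-Gamma(a, b) is b/(a+1) = 33.015/5 ≈ 6.603.

σ̂²_MAP = 6.603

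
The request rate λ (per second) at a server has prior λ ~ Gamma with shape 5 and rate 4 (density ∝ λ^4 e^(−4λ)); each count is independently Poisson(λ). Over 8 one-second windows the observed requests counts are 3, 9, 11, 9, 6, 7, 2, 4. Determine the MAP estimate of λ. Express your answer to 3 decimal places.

Σxᵢ = 3+9+11+9+6+7+2+4 = 51, with n = 8.
Posterior ∝ λ^4e^(−4λ) · λ^51e^(−8λ) = λ^55e^(−12λ), i.e. Gamma(shape=56, rate=12).
The mode of a Gamma(a, b) with a ≥ 1 (shape–rate) is (a−1)/b = 55/12 ≈ 4.583.

λ̂_MAP = 4.583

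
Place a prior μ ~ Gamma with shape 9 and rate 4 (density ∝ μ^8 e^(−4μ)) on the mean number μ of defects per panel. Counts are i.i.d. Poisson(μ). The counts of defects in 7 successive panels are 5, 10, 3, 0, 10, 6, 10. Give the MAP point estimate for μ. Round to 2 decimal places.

μ̂_MAP = 4.73

Σxᵢ = 5+10+3+0+10+6+10 = 44, with n = 7.
Posterior ∝ μ^8e^(−4μ) · μ^44e^(−7μ) = μ^52e^(−11μ), i.e. Gamma(shape=53, rate=11).
The mode of a Gamma(a, b) with a ≥ 1 (shape–rate) is (a−1)/b = 52/11 ≈ 4.73.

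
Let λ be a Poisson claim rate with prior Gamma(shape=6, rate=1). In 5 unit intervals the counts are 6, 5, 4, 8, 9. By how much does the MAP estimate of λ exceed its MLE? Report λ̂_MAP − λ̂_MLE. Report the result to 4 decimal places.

Σxᵢ = 32. Posterior is Gamma(38, 6); MAP = (38−1)/6 = 37/6 ≈ 6.16667.
MLE = x̄ = 32/5 ≈ 6.40000.
Difference = 37/6 − 32/5 = -7/30 ≈ -0.2333.

MAP − MLE = -0.2333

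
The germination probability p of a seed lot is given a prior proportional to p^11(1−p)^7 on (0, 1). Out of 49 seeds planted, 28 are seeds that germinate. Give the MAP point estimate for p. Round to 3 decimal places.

The prior density ∝ p^11(1−p)^7 is the kernel of Beta(12, 8).
Data: 28 successes in 49 trials. The binomial likelihood contributes p^28(1−p)^21, so the posterior is Beta(12+28, 8+21) = Beta(40, 29).
For Beta(a, b) with a, b > 1 the mode is (a−1)/(a+b−2) = 39/67 ≈ 0.582.

p̂_MAP = 0.582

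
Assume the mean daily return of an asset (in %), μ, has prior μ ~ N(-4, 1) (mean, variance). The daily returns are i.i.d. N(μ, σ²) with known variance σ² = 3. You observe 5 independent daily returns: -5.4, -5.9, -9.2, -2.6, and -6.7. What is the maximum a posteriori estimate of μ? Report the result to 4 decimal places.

μ̂_MAP = -5.2250

n = 5; x̄ = ((-5.4) + (-5.9) + (-9.2) + (-2.6) + (-6.7))/5 = -29.8/5 = -5.96.
For a Normal prior and Normal likelihood with known variance, the posterior is Normal; its mode equals its mean, the precision-weighted average.
Prior precision 1/σ₀² = 1/1 = 1; data precision n/σ² = 5/3.
μ̂ = (1·(-4) + (5/3)·(-5.96)) / (1 + 5/3) = (-209/15)/(8/3) = -5.2250.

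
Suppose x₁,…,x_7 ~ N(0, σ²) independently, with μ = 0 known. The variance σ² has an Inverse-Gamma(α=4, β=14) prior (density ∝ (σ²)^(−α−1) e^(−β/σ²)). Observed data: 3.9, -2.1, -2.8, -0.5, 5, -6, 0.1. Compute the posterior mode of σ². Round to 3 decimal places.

Sum of squared deviations about the known mean: SS = (3.9−0)² + (-2.1−0)² + (-2.8−0)² + (-0.5−0)² + (5−0)² + (-6−0)² + (0.1−0)² = 88.72.
The Normal likelihood contributes (σ²)^(−n/2) exp(−SS/(2σ²)), so the posterior is Inverse-Gamma(α + n/2, β + SS/2) = Inverse-Gamma(7.5, 58.36).
The mode of Inverse-Gamma(a, b) is b/(a+1) = 58.36/8.5 ≈ 6.866.

σ̂²_MAP = 6.866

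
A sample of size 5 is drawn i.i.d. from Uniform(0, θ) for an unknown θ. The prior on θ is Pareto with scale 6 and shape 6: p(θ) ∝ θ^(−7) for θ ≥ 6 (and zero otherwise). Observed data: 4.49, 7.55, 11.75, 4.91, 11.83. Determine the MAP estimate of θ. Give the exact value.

The Uniform(0, θ) likelihood is θ^(−n) for θ ≥ max(xᵢ), zero otherwise. Here max(xᵢ) = 11.83.
Posterior ∝ θ^(−7) · θ^(−5) = θ^(−12) on θ ≥ max(6, 11.83) = 11.83.
This density is strictly decreasing in θ, so the posterior mode lies at the lower boundary of the support.

θ̂_MAP = 11.83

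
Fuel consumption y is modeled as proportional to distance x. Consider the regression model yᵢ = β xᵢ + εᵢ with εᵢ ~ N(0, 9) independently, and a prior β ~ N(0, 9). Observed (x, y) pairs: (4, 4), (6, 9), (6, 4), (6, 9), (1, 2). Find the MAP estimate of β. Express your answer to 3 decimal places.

β̂_MAP = 1.190

log p(β | y) = −Σ(yᵢ − βxᵢ)²/(2·9) − β²/(2·9) + const.
Setting the derivative to zero: Σxᵢ(yᵢ − βxᵢ)/9 − β/9 = 0, so β = Σxᵢyᵢ / (Σxᵢ² + σ²/τ²).
Σxᵢyᵢ = 4·4 + 6·9 + 6·4 + 6·9 + 1·2 = 150; Σxᵢ² = 125; σ²/τ² = 1.
β̂_MAP = 150 / (125 + 1) = 150/126 ≈ 1.190.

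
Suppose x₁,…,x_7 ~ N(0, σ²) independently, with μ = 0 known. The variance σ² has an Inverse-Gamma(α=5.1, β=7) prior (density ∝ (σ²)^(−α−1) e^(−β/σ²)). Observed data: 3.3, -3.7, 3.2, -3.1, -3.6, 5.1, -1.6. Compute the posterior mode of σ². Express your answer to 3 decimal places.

Sum of squared deviations about the known mean: SS = (3.3−0)² + (-3.7−0)² + (3.2−0)² + (-3.1−0)² + (-3.6−0)² + (5.1−0)² + (-1.6−0)² = 85.96.
The Normal likelihood contributes (σ²)^(−n/2) exp(−SS/(2σ²)), so the posterior is Inverse-Gamma(α + n/2, β + SS/2) = Inverse-Gamma(8.6, 49.98).
The mode of Inverse-Gamma(a, b) is b/(a+1) = 49.98/9.6 ≈ 5.206.

σ̂²_MAP = 5.206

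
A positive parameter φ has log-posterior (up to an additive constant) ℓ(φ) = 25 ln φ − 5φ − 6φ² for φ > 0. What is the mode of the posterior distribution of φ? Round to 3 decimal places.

ℓ'(φ) = 25/φ − 5 − 12φ. Setting this to zero and multiplying by φ: 12φ² + 5φ − 25 = 0.
φ = (−5 + √(5² + 4·12·25)) / (2·12) = (−5 + √1225) / 24 = (−5 + 35)/24 = 5/4.
ℓ''(φ) = −25/φ² − 12 < 0, confirming a maximum.

φ̂_MAP = 1.250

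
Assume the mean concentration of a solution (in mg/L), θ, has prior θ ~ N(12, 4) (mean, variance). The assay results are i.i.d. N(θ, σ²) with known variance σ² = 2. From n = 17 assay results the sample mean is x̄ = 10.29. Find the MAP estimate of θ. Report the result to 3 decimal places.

θ̂_MAP = 10.339

n = 17, x̄ = 10.29.
For a Normal prior and Normal likelihood with known variance, the posterior is Normal; its mode equals its mean, the precision-weighted average.
Prior precision 1/σ₀² = 1/4 = 0.25; data precision n/σ² = 17/2 = 8.5.
θ̂ = (0.25·12 + 8.5·10.29) / (0.25 + 8.5) = 90.465/8.75 = 18093/1750 ≈ 10.339.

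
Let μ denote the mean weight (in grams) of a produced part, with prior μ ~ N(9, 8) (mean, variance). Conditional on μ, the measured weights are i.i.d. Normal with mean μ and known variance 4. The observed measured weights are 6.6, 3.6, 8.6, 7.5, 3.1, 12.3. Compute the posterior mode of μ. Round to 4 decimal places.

μ̂_MAP = 7.1077

n = 6; x̄ = (6.6 + 3.6 + 8.6 + 7.5 + 3.1 + 12.3)/6 = 41.7/6 = 6.95.
For a Normal prior and Normal likelihood with known variance, the posterior is Normal; its mode equals its mean, the precision-weighted average.
Prior precision 1/σ₀² = 1/8 = 0.125; data precision n/σ² = 6/4 = 1.5.
μ̂ = (0.125·9 + 1.5·6.95) / (0.125 + 1.5) = 11.55/1.625 = 462/65 ≈ 7.1077.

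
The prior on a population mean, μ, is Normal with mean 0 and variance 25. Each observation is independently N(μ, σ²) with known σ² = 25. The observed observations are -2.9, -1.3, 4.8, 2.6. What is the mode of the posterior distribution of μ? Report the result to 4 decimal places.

n = 4; x̄ = ((-2.9) + (-1.3) + 4.8 + 2.6)/4 = 3.2/4 = 0.8.
For a Normal prior and Normal likelihood with known variance, the posterior is Normal; its mode equals its mean, the precision-weighted average.
Prior precision 1/σ₀² = 1/25 = 0.04; data precision n/σ² = 4/25 = 0.16.
μ̂ = (0.04·0 + 0.16·0.8) / (0.04 + 0.16) = 0.128/0.2 = 0.6400.

μ̂_MAP = 0.6400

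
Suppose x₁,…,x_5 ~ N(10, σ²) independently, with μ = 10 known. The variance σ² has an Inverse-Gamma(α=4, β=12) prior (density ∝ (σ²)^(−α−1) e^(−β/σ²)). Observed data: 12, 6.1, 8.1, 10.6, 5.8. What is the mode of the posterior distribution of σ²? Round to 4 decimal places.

σ̂²_MAP = 4.3213

Sum of squared deviations about the known mean: SS = (12−10)² + (6.1−10)² + (8.1−10)² + (10.6−10)² + (5.8−10)² = 40.82.
The Normal likelihood contributes (σ²)^(−n/2) exp(−SS/(2σ²)), so the posterior is Inverse-Gamma(α + n/2, β + SS/2) = Inverse-Gamma(6.5, 32.41).
The mode of Inverse-Gamma(a, b) is b/(a+1) = 32.41/7.5 ≈ 4.3213.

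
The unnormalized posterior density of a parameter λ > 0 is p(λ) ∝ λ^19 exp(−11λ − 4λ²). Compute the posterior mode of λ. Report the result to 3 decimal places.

ℓ'(λ) = 19/λ − 11 − 8λ. Setting this to zero and multiplying by λ: 8λ² + 11λ − 19 = 0.
λ = (−11 + √(11² + 4·8·19)) / (2·8) = (−11 + √729) / 16 = (−11 + 27)/16 = 1.
ℓ''(λ) = −19/λ² − 8 < 0, confirming a maximum.

λ̂_MAP = 1.000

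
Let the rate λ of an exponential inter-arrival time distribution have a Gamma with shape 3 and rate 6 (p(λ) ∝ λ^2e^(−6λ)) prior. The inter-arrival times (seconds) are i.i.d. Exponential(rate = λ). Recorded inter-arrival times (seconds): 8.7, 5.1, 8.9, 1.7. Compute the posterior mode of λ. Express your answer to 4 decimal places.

The Exponential(rate=λ) likelihood is ∝ λ^n e^(−λΣtᵢ). Here n = 4 and Σtᵢ = 8.7 + 5.1 + 8.9 + 1.7 = 24.4.
Posterior ∝ λ^2e^(−6λ) · λ^4e^(−24.4λ) = λ^6e^(−30.4λ), i.e. Gamma(7, 30.4).
Mode = (a−1)/b = 6/30.4 ≈ 0.1974.

λ̂_MAP = 0.1974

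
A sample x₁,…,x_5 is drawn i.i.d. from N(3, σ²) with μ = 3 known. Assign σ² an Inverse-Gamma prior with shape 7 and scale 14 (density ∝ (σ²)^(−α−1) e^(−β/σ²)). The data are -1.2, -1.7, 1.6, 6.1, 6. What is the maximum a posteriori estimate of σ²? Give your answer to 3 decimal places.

Sum of squared deviations about the known mean: SS = (-1.2−3)² + (-1.7−3)² + (1.6−3)² + (6.1−3)² + (6−3)² = 60.3.
The Normal likelihood contributes (σ²)^(−n/2) exp(−SS/(2σ²)), so the posterior is Inverse-Gamma(α + n/2, β + SS/2) = Inverse-Gamma(9.5, 44.15).
The mode of Inverse-Gamma(a, b) is b/(a+1) = 44.15/10.5 ≈ 4.205.

σ̂²_MAP = 4.205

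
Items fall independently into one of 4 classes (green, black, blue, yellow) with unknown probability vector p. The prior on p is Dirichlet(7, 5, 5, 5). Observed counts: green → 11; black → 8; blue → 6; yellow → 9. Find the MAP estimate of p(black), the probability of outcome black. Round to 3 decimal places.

MAP estimate of p(black) = 0.231

The posterior is Dirichlet(αᵢ + nᵢ) = Dirichlet(18, 13, 11, 14).
For a Dirichlet(a₁,…,a_K) with all aᵢ > 1, the mode has j-th component (aⱼ − 1)/(Σaᵢ − K).
Here Σaᵢ = 56 and K = 4, so p(black) = (13 − 1)/(56 − 4) = 12/52 ≈ 0.231.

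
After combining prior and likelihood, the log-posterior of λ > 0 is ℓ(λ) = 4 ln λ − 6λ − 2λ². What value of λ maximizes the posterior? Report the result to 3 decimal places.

ℓ'(λ) = 4/λ − 6 − 4λ. Setting this to zero and multiplying by λ: 4λ² + 6λ − 4 = 0.
λ = (−6 + √(6² + 4·4·4)) / (2·4) = (−6 + √100) / 8 = (−6 + 10)/8 = 1/2.
ℓ''(λ) = −4/λ² − 4 < 0, confirming a maximum.

λ̂_MAP = 0.500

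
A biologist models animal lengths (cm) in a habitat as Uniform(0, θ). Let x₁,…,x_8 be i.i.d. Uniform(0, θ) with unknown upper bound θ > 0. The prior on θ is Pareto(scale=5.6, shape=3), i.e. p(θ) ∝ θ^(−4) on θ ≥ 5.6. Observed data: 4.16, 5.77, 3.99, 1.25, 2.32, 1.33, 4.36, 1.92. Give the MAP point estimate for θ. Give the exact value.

The Uniform(0, θ) likelihood is θ^(−n) for θ ≥ max(xᵢ), zero otherwise. Here max(xᵢ) = 5.77.
Posterior ∝ θ^(−4) · θ^(−8) = θ^(−12) on θ ≥ max(5.6, 5.77) = 5.77.
This density is strictly decreasing in θ, so the posterior mode lies at the lower boundary of the support.

θ̂_MAP = 5.77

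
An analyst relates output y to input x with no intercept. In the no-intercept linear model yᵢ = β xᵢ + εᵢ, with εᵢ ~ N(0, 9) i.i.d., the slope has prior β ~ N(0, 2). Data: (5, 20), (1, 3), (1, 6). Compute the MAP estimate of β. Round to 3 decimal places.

log p(β | y) = −Σ(yᵢ − βxᵢ)²/(2·9) − β²/(2·2) + const.
Setting the derivative to zero: Σxᵢ(yᵢ − βxᵢ)/9 − β/2 = 0, so β = Σxᵢyᵢ / (Σxᵢ² + σ²/τ²).
Σxᵢyᵢ = 5·20 + 1·3 + 1·6 = 109; Σxᵢ² = 27; σ²/τ² = 4.5.
β̂_MAP = 109 / (27 + 4.5) = 109/31.5 ≈ 3.460.

β̂_MAP = 3.460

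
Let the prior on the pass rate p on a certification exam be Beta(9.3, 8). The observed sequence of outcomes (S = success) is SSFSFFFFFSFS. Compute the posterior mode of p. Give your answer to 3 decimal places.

Prior: Beta(9.3, 8).
Data: 5 successes in 12 trials (from the sequence). The binomial likelihood contributes p^5(1−p)^7, so the posterior is Beta(9.3+5, 8+7) = Beta(14.3, 15).
For Beta(a, b) with a, b > 1 the mode is (a−1)/(a+b−2) = 13.3/27.3 ≈ 0.487.

p̂_MAP = 0.487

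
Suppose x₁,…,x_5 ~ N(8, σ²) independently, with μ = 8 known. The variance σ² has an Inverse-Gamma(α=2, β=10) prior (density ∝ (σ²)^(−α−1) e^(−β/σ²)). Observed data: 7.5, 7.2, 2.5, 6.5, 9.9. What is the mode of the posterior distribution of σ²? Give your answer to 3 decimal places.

σ̂²_MAP = 5.182

Sum of squared deviations about the known mean: SS = (7.5−8)² + (7.2−8)² + (2.5−8)² + (6.5−8)² + (9.9−8)² = 37.
The Normal likelihood contributes (σ²)^(−n/2) exp(−SS/(2σ²)), so the posterior is Inverse-Gamma(α + n/2, β + SS/2) = Inverse-Gamma(4.5, 28.5).
The mode of Inverse-Gamma(a, b) is b/(a+1) = 28.5/5.5 ≈ 5.182.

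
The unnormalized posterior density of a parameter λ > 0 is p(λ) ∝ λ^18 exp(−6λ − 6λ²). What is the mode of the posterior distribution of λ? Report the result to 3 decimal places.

ℓ'(λ) = 18/λ − 6 − 12λ. Setting this to zero and multiplying by λ: 12λ² + 6λ − 18 = 0.
λ = (−6 + √(6² + 4·12·18)) / (2·12) = (−6 + √900) / 24 = (−6 + 30)/24 = 1.
ℓ''(λ) = −18/λ² − 12 < 0, confirming a maximum.

λ̂_MAP = 1.000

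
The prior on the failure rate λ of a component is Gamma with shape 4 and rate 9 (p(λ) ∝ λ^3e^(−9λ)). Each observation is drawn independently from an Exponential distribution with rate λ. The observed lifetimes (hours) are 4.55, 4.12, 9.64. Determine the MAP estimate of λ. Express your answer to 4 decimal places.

λ̂_MAP = 0.2197

The Exponential(rate=λ) likelihood is ∝ λ^n e^(−λΣtᵢ). Here n = 3 and Σtᵢ = 4.55 + 4.12 + 9.64 = 18.31.
Posterior ∝ λ^3e^(−9λ) · λ^3e^(−18.31λ) = λ^6e^(−27.31λ), i.e. Gamma(7, 27.31).
Mode = (a−1)/b = 6/27.31 ≈ 0.2197.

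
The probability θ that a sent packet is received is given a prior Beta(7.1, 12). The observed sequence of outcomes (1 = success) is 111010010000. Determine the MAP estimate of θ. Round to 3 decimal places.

θ̂_MAP = 0.381

Prior: Beta(7.1, 12).
Data: 5 successes in 12 trials (from the sequence). The binomial likelihood contributes θ^5(1−θ)^7, so the posterior is Beta(7.1+5, 12+7) = Beta(12.1, 19).
For Beta(a, b) with a, b > 1 the mode is (a−1)/(a+b−2) = 11.1/29.1 ≈ 0.381.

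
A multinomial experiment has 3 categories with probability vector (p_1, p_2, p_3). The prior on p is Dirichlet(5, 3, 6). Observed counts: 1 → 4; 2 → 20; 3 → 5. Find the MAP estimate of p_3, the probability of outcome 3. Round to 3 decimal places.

The posterior is Dirichlet(αᵢ + nᵢ) = Dirichlet(9, 23, 11).
For a Dirichlet(a₁,…,a_K) with all aᵢ > 1, the mode has j-th component (aⱼ − 1)/(Σaᵢ − K).
Here Σaᵢ = 43 and K = 3, so p_3 = (11 − 1)/(43 − 3) = 10/40 ≈ 0.250.

MAP estimate: 0.250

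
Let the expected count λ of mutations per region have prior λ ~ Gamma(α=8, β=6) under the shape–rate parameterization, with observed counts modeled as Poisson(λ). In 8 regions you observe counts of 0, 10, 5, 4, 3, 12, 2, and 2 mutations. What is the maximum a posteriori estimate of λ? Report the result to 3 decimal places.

λ̂_MAP = 3.214

Σxᵢ = 0+10+5+4+3+12+2+2 = 38, with n = 8.
Posterior ∝ λ^7e^(−6λ) · λ^38e^(−8λ) = λ^45e^(−14λ), i.e. Gamma(shape=46, rate=14).
The mode of a Gamma(a, b) with a ≥ 1 (shape–rate) is (a−1)/b = 45/14 ≈ 3.214.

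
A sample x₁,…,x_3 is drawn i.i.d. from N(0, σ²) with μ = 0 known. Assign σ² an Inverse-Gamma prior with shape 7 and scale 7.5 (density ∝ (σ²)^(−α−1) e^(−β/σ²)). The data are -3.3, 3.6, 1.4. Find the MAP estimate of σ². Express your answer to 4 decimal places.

σ̂²_MAP = 2.1479

Sum of squared deviations about the known mean: SS = (-3.3−0)² + (3.6−0)² + (1.4−0)² = 25.81.
The Normal likelihood contributes (σ²)^(−n/2) exp(−SS/(2σ²)), so the posterior is Inverse-Gamma(α + n/2, β + SS/2) = Inverse-Gamma(8.5, 20.405).
The mode of Inverse-Gamma(a, b) is b/(a+1) = 20.405/9.5 ≈ 2.1479.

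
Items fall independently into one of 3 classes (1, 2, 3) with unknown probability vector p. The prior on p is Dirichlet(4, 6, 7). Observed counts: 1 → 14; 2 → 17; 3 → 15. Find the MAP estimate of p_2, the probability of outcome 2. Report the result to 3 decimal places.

MAP estimate: 0.367

The posterior is Dirichlet(αᵢ + nᵢ) = Dirichlet(18, 23, 22).
For a Dirichlet(a₁,…,a_K) with all aᵢ > 1, the mode has j-th component (aⱼ − 1)/(Σaᵢ − K).
Here Σaᵢ = 63 and K = 3, so p_2 = (23 − 1)/(63 − 3) = 22/60 ≈ 0.367.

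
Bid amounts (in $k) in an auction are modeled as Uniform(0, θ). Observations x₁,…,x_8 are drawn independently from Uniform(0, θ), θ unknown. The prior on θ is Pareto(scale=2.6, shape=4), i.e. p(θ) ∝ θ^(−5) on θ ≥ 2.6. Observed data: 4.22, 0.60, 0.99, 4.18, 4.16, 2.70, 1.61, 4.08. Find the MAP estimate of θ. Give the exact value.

The Uniform(0, θ) likelihood is θ^(−n) for θ ≥ max(xᵢ), zero otherwise. Here max(xᵢ) = 4.22.
Posterior ∝ θ^(−5) · θ^(−8) = θ^(−13) on θ ≥ max(2.6, 4.22) = 4.22.
This density is strictly decreasing in θ, so the posterior mode lies at the lower boundary of the support.

θ̂_MAP = 4.22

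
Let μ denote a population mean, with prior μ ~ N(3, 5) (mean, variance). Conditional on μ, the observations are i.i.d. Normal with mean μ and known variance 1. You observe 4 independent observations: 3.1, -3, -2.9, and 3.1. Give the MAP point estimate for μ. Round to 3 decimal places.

μ̂_MAP = 0.214

n = 4; x̄ = (3.1 + (-3) + (-2.9) + 3.1)/4 = 0.3/4 = 0.075.
For a Normal prior and Normal likelihood with known variance, the posterior is Normal; its mode equals its mean, the precision-weighted average.
Prior precision 1/σ₀² = 1/5 = 0.2; data precision n/σ² = 4/1 = 4.
μ̂ = (0.2·3 + 4·0.075) / (0.2 + 4) = 0.9/4.2 = 3/14 ≈ 0.214.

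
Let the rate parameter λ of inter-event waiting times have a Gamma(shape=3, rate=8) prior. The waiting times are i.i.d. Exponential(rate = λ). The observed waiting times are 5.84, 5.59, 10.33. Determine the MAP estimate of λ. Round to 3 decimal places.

λ̂_MAP = 0.168

The Exponential(rate=λ) likelihood is ∝ λ^n e^(−λΣtᵢ). Here n = 3 and Σtᵢ = 5.84 + 5.59 + 10.33 = 21.76.
Posterior ∝ λ^2e^(−8λ) · λ^3e^(−21.76λ) = λ^5e^(−29.76λ), i.e. Gamma(6, 29.76).
Mode = (a−1)/b = 5/29.76 ≈ 0.168.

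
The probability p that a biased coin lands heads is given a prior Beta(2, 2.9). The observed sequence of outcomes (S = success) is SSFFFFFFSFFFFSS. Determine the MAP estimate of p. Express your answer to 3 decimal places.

p̂_MAP = 0.335

Prior: Beta(2, 2.9).
Data: 5 successes in 15 trials (from the sequence). The binomial likelihood contributes p^5(1−p)^10, so the posterior is Beta(2+5, 2.9+10) = Beta(7, 12.9).
For Beta(a, b) with a, b > 1 the mode is (a−1)/(a+b−2) = 6/17.9 ≈ 0.335.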